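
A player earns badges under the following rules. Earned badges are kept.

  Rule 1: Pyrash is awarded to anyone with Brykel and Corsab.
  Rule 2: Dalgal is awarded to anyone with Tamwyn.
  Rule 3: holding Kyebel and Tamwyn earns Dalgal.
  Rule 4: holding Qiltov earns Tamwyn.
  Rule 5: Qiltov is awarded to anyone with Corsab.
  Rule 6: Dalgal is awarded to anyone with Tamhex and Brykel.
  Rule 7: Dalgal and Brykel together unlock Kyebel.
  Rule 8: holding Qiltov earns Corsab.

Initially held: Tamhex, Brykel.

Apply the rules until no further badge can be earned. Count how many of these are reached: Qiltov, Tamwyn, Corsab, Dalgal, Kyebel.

2

With Tamhex and Brykel, Dalgal is earned (Rule 6).
With Dalgal and Brykel, Kyebel is earned (Rule 7).
Qiltov would need Corsab (Rule 5), but Corsab is never earned.
Tamwyn would need Qiltov (Rule 4), but Qiltov is never earned.
Corsab would need Qiltov (Rule 8), but Qiltov is never earned.
Dalgal: reached.
Kyebel: reached.
Reached: Dalgal and Kyebel — 2 of the 5.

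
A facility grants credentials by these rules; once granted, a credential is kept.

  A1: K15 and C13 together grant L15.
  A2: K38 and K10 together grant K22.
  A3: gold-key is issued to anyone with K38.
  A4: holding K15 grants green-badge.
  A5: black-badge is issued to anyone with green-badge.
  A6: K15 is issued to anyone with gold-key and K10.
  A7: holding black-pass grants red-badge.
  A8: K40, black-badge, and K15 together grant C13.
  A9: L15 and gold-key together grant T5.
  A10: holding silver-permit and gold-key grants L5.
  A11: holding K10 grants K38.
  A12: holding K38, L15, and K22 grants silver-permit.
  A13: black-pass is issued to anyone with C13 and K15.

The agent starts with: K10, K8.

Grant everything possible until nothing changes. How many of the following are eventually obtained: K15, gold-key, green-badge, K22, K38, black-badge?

6

Holding K10 grants K38 (A11).
Holding K38 and K10 grants K22 (A2).
Holding K38 grants gold-key (A3).
Holding gold-key and K10 grants K15 (A6).
Holding K15 grants green-badge (A4).
Holding green-badge grants black-badge (A5).
K15: reached.
gold-key: reached.
green-badge: reached.
K22: reached.
K38: reached.
black-badge: reached.
All 6 are reached.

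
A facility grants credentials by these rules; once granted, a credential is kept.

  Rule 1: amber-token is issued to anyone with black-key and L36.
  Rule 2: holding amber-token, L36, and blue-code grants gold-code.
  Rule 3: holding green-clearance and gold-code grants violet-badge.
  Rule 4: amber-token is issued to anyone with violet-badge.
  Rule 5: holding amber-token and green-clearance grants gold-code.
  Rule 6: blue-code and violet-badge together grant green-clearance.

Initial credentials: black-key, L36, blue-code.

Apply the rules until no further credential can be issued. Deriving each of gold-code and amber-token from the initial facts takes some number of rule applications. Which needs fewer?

amber-token

amber-token: Holding black-key and L36 grants amber-token (Rule 1). [1 rule application]
gold-code: Holding black-key and L36 grants amber-token (Rule 1). Holding amber-token, L36, and blue-code grants gold-code (Rule 2). [2 rule applications]
amber-token needs fewer.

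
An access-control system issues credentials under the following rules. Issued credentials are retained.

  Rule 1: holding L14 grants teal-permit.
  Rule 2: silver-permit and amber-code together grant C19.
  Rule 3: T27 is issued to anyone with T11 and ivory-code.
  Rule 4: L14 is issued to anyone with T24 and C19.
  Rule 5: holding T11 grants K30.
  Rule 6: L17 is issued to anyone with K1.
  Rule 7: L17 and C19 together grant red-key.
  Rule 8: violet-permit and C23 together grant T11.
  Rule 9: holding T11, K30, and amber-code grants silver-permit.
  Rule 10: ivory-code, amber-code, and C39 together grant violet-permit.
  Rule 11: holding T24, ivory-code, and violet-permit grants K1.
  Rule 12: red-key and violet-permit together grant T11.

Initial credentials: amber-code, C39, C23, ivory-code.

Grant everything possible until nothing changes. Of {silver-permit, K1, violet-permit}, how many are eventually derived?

2

Holding ivory-code, amber-code, and C39 grants violet-permit (Rule 10).
Holding violet-permit and C23 grants T11 (Rule 8).
Holding T11 grants K30 (Rule 5).
Holding T11, K30, and amber-code grants silver-permit (Rule 9).
silver-permit: reached.
K1 would need T24, ivory-code, and violet-permit (Rule 11), but T24 is never granted.
violet-permit: reached.
Reached: silver-permit and violet-permit — 2 of the 3.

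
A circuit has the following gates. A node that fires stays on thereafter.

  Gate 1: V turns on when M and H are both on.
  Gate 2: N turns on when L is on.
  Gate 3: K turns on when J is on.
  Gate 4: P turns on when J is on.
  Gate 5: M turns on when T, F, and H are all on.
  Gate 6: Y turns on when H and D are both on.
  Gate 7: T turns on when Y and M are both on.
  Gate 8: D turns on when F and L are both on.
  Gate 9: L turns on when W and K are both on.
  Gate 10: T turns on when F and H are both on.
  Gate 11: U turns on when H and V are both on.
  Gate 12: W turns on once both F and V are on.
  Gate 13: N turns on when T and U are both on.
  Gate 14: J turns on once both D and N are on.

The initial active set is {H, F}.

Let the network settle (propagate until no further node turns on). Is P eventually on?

No

P would need J (Gate 4), but J never turns on.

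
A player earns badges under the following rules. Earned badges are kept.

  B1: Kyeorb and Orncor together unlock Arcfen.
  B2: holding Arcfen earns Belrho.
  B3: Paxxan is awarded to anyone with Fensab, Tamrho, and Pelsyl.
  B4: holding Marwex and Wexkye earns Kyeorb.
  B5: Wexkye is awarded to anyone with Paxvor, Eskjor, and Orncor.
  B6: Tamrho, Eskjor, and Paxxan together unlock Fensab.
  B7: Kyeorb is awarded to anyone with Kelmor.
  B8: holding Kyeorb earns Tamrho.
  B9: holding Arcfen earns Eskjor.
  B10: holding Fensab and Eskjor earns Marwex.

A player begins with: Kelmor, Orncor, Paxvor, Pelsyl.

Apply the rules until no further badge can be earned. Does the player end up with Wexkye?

Yes

With Kelmor, Kyeorb is earned (B7).
With Kyeorb and Orncor, Arcfen is earned (B1).
With Arcfen, Eskjor is earned (B9).
With Paxvor, Eskjor, and Orncor, Wexkye is earned (B5).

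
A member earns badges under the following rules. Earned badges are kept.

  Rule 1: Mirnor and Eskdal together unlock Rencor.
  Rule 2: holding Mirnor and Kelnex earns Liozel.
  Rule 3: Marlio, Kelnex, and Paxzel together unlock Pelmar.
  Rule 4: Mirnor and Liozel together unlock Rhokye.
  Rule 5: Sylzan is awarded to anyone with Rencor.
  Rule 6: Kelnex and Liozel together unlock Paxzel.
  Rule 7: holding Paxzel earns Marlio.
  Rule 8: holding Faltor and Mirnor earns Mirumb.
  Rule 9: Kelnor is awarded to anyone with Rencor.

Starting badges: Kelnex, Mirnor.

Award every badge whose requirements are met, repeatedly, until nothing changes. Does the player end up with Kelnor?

Kelnor would need Rencor (Rule 9), but Rencor is never earned.

No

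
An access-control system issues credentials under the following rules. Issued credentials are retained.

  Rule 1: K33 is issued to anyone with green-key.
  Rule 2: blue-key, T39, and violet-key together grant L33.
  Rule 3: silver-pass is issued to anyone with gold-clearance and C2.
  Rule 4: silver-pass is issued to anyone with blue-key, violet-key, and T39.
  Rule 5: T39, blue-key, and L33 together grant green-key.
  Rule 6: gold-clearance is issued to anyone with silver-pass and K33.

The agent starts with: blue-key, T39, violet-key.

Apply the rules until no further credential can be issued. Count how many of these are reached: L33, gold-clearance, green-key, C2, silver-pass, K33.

5

Holding blue-key, T39, and violet-key grants L33 (Rule 2).
Holding blue-key, violet-key, and T39 grants silver-pass (Rule 4).
Holding T39, blue-key, and L33 grants green-key (Rule 5).
Holding green-key grants K33 (Rule 1).
Holding silver-pass and K33 grants gold-clearance (Rule 6).
L33: reached.
gold-clearance: reached.
green-key: reached.
No rule produces C2, and it is not given.
silver-pass: reached.
K33: reached.
Reached: L33, gold-clearance, green-key, silver-pass, and K33 — 5 of the 6.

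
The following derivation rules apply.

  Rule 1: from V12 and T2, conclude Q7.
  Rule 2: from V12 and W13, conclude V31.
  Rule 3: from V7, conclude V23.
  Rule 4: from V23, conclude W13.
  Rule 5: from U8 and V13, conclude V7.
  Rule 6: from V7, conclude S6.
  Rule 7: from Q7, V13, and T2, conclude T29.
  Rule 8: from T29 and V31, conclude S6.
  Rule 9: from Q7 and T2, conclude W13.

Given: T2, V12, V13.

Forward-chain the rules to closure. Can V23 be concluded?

No

V23 would need V7 (Rule 3), but V7 is never established.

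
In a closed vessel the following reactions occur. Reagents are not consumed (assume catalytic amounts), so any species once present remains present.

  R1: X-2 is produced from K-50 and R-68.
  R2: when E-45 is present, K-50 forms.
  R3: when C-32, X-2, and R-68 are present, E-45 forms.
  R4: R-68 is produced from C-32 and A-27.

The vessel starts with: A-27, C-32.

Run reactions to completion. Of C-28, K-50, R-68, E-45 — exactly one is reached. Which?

R-68

C-32 and A-27 present → R-68 forms (R4).
No rule produces C-28, and it is not given. E-45 would need C-32, X-2, and R-68 (R3), but X-2 never forms. K-50 would need E-45 (R2), but E-45 never forms.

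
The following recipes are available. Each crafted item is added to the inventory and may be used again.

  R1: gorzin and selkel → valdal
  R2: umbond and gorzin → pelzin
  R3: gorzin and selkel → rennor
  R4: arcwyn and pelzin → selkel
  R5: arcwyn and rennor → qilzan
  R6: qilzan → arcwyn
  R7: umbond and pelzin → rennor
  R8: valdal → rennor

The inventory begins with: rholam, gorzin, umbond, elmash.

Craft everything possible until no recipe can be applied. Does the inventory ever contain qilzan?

No

qilzan would need arcwyn and rennor (R5), but arcwyn is never obtained.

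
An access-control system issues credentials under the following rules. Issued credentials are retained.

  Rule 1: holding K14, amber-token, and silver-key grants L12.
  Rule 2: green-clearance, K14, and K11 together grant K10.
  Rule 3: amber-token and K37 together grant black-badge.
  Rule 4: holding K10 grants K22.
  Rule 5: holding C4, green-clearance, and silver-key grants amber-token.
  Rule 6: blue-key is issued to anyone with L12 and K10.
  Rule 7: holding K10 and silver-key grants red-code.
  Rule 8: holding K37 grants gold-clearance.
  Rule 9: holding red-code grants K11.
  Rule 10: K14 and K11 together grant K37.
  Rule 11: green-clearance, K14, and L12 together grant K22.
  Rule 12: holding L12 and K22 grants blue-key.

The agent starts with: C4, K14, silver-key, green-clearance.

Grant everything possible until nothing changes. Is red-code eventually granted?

red-code would need K10 and silver-key (Rule 7), but K10 is never granted.

No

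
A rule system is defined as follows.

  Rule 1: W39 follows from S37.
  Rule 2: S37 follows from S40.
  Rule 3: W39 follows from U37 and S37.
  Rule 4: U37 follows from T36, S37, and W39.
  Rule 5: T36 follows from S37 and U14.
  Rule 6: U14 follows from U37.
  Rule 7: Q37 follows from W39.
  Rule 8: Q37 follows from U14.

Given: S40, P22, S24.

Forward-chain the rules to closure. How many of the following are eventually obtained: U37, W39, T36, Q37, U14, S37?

3

S40 holds, so S37 follows (Rule 2).
From S37, Rule 1 gives W39.
W39 holds, so Q37 follows (Rule 7).
U37 would need T36, S37, and W39 (Rule 4), but T36 is never established.
W39: reached.
T36 would need S37 and U14 (Rule 5), but U14 is never established.
Q37: reached.
U14 would need U37 (Rule 6), but U37 is never established.
S37: reached.
Reached: W39, Q37, and S37 — 3 of the 6.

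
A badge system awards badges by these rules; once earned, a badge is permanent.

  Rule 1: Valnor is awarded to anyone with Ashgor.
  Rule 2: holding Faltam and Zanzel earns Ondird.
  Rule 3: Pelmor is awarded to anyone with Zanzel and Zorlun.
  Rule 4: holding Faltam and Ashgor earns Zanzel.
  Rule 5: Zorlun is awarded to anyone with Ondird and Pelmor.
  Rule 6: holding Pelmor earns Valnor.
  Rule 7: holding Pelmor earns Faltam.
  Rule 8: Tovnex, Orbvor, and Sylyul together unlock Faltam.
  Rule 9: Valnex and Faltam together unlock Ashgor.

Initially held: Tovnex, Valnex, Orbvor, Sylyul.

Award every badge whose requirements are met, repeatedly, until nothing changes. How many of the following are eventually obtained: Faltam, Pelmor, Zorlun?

1

With Tovnex, Orbvor, and Sylyul, Faltam is earned (Rule 8).
Faltam: reached.
Pelmor would need Zanzel and Zorlun (Rule 3), but Zorlun is never earned.
Zorlun would need Ondird and Pelmor (Rule 5), but Pelmor is never earned.
Reached: Faltam — 1 of the 3.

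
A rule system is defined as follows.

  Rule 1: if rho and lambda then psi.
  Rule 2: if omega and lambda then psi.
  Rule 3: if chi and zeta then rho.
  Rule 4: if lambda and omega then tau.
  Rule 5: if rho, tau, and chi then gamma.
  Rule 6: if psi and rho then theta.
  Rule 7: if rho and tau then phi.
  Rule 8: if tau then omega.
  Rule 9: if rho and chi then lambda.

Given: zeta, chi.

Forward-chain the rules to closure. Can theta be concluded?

From chi and zeta, Rule 3 gives rho.
rho and chi hold, so lambda follows (Rule 9).
From rho and lambda, Rule 1 gives psi.
From psi and rho, Rule 6 gives theta.

Yes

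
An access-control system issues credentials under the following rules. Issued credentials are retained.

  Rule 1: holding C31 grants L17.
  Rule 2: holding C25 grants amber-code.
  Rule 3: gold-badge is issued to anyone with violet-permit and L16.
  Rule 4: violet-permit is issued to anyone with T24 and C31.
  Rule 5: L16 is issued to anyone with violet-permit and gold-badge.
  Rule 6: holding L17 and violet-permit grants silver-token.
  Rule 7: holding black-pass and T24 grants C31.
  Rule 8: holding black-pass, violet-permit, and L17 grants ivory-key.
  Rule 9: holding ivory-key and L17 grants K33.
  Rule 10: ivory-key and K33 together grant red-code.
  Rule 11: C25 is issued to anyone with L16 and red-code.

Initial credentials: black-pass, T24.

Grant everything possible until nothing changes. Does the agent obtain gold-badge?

gold-badge would need violet-permit and L16 (Rule 3), but L16 is never granted.

No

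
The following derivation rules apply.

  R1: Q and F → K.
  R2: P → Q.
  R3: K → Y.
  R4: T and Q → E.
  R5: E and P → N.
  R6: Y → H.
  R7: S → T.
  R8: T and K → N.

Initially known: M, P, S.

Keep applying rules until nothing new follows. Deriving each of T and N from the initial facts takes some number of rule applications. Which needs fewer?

T: From S, R7 gives T. [1 rule application]
N: From S, R7 gives T. From P, R2 gives Q. From T and Q, R4 gives E. E and P hold, so N follows (R5). [4 rule applications]
T needs fewer.

T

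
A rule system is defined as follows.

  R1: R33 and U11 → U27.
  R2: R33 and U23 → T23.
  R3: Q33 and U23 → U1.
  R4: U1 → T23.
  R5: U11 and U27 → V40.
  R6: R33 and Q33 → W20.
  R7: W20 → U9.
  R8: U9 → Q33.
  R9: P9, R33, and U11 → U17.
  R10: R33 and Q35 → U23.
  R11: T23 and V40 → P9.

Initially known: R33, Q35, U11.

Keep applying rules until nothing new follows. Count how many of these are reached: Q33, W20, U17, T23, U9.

From R33 and Q35, R10 gives U23.
R33 and U11 hold, so U27 follows (R1).
U11 and U27 hold, so V40 follows (R5).
From R33 and U23, R2 gives T23.
T23 and V40 hold, so P9 follows (R11).
P9, R33, and U11 hold, so U17 follows (R9).
Q33 would need U9 (R8), but U9 is never established.
W20 would need R33 and Q33 (R6), but Q33 is never established.
U17: reached.
T23: reached.
U9 would need W20 (R7), but W20 is never established.
Reached: U17 and T23 — 2 of the 5.

2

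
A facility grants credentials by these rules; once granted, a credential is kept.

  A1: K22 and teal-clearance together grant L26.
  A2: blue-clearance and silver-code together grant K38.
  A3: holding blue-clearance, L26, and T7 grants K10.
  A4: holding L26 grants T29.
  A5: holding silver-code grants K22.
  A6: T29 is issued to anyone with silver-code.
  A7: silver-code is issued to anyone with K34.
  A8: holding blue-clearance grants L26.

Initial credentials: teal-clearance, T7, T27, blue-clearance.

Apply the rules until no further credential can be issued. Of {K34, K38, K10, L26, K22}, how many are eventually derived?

2

Holding blue-clearance grants L26 (A8).
Holding blue-clearance, L26, and T7 grants K10 (A3).
No rule produces K34, and it is not given.
K38 would need blue-clearance and silver-code (A2), but silver-code is never granted.
K10: reached.
L26: reached.
K22 would need silver-code (A5), but silver-code is never granted.
Reached: K10 and L26 — 2 of the 5.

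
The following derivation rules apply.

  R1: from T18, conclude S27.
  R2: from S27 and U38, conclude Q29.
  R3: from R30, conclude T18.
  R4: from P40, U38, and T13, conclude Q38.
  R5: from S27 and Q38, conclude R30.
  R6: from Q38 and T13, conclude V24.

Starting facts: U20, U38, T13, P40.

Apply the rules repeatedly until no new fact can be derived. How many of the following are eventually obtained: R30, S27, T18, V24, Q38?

2

From P40, U38, and T13, R4 gives Q38.
From Q38 and T13, R6 gives V24.
R30 would need S27 and Q38 (R5), but S27 is never established.
S27 would need T18 (R1), but T18 is never established.
T18 would need R30 (R3), but R30 is never established.
V24: reached.
Q38: reached.
Reached: V24 and Q38 — 2 of the 5.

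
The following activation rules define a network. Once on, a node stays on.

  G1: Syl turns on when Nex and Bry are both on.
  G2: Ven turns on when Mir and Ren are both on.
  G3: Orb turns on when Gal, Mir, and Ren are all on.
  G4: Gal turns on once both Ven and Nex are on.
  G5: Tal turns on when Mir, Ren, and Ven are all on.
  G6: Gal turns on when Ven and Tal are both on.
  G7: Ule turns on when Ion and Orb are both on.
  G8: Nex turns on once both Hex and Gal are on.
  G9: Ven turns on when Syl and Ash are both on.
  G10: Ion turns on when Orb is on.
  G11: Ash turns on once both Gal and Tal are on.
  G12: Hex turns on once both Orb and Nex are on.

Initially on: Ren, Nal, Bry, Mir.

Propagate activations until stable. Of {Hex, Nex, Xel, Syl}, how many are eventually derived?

0

Hex would need Orb and Nex (G12), but Nex never turns on.
Nex would need Hex and Gal (G8), but Hex never turns on.
No rule produces Xel, and it is not given.
Syl would need Nex and Bry (G1), but Nex never turns on.
None of the 4 are reached.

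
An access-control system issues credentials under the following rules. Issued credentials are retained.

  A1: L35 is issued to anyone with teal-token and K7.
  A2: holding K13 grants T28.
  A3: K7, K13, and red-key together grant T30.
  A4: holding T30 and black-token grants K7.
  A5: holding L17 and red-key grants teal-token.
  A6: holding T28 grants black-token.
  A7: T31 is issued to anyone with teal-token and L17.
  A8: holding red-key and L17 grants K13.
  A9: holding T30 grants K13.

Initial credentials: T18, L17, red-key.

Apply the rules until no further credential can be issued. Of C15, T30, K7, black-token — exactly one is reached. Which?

Holding red-key and L17 grants K13 (A8).
Holding K13 grants T28 (A2).
Holding T28 grants black-token (A6).
T30 would need K7, K13, and red-key (A3), but K7 is never granted. No rule produces C15, and it is not given. K7 would need T30 and black-token (A4), but T30 is never granted.

black-token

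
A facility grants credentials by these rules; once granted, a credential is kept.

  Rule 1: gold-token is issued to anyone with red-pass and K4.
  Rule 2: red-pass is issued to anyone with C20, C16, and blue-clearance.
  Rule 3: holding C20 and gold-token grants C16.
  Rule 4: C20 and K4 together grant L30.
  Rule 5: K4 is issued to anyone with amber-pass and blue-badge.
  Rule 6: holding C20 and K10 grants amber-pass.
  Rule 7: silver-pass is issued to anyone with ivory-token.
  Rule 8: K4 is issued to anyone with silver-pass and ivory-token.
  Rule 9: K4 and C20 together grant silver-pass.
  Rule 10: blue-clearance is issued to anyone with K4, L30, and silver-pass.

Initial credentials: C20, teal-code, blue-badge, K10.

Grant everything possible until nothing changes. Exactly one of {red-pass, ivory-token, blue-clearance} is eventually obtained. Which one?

blue-clearance

Holding C20 and K10 grants amber-pass (Rule 6).
Holding amber-pass and blue-badge grants K4 (Rule 5).
Holding K4 and C20 grants silver-pass (Rule 9).
Holding C20 and K4 grants L30 (Rule 4).
Holding K4, L30, and silver-pass grants blue-clearance (Rule 10).
No rule produces ivory-token, and it is not given. red-pass would need C20, C16, and blue-clearance (Rule 2), but C16 is never granted.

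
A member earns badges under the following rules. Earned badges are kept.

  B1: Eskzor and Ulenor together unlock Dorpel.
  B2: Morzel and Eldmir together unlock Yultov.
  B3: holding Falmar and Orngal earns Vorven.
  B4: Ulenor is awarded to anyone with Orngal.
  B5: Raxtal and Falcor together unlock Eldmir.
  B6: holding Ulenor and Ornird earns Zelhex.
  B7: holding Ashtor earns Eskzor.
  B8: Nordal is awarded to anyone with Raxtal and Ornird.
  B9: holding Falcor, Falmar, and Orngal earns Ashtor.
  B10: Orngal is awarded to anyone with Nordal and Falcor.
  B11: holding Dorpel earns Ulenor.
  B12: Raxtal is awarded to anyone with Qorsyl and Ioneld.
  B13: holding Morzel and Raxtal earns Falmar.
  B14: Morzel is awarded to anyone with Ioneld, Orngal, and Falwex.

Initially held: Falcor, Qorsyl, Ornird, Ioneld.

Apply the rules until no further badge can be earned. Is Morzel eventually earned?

Morzel would need Ioneld, Orngal, and Falwex (B14), but Falwex is never earned.

No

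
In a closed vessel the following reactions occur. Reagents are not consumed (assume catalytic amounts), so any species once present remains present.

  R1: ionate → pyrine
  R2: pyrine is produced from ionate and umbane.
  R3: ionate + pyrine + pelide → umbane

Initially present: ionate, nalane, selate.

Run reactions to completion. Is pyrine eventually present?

ionate present → pyrine forms (R1).

Yes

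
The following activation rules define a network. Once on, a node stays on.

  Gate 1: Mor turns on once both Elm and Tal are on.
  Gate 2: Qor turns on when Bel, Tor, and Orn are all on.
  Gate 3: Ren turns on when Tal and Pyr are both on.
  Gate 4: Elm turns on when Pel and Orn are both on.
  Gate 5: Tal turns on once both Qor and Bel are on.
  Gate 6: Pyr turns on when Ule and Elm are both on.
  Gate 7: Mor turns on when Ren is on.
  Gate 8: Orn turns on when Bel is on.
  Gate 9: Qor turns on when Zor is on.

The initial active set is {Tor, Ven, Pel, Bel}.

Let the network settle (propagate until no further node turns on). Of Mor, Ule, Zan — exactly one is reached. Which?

Gate 8: Bel on → Orn on.
Gate 4: Pel and Orn on → Elm on.
Gate 2: Bel, Tor, and Orn on → Qor on.
Gate 5: Qor and Bel on → Tal on.
Elm and Tal are on, so Mor turns on (Gate 1).
No rule produces Ule, and it is not given. No rule produces Zan, and it is not given.

Mor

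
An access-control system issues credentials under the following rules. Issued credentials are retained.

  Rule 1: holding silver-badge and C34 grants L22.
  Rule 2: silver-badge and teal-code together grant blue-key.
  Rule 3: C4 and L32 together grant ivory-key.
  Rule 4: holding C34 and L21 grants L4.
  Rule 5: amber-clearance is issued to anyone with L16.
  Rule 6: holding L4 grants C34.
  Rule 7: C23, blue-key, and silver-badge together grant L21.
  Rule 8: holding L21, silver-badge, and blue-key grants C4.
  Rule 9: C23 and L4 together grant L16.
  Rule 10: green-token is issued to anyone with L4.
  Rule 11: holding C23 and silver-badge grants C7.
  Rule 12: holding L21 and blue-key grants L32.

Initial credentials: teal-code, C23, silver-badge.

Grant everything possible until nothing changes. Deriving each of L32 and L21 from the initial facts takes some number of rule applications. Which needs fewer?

L21

L21: Holding silver-badge and teal-code grants blue-key (Rule 2). Holding C23, blue-key, and silver-badge grants L21 (Rule 7). [2 rule applications]
L32: Holding silver-badge and teal-code grants blue-key (Rule 2). Holding C23, blue-key, and silver-badge grants L21 (Rule 7). Holding L21 and blue-key grants L32 (Rule 12). [3 rule applications]
L21 needs fewer.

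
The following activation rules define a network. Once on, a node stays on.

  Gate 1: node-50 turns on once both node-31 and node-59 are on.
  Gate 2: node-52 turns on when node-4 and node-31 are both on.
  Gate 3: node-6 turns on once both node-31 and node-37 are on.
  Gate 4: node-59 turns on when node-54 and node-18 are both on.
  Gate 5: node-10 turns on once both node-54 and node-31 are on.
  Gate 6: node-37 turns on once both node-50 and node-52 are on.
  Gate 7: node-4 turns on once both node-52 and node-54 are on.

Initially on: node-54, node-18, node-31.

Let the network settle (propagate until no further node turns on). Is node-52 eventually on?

No

node-52 would need node-4 and node-31 (Gate 2), but node-4 never turns on.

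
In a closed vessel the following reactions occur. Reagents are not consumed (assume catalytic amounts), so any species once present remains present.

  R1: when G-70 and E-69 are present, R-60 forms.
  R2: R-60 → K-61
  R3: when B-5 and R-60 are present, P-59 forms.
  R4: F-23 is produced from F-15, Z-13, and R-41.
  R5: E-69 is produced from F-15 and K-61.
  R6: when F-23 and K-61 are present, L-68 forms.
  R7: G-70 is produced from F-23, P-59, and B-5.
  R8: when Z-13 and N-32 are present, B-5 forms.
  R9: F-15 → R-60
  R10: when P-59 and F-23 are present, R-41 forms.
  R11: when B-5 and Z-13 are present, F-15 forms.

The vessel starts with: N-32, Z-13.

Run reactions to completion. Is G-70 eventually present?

G-70 would need F-23, P-59, and B-5 (R7), but F-23 never forms.

No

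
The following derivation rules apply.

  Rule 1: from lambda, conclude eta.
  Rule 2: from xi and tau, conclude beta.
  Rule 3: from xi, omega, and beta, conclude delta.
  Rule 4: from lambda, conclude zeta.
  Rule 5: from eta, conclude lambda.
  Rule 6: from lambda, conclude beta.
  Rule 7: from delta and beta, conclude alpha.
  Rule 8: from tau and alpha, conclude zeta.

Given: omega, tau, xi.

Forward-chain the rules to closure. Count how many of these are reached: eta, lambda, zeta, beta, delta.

3

From xi and tau, Rule 2 gives beta.
From xi, omega, and beta, Rule 3 gives delta.
delta and beta hold, so alpha follows (Rule 7).
From tau and alpha, Rule 8 gives zeta.
eta would need lambda (Rule 1), but lambda is never established.
lambda would need eta (Rule 5), but eta is never established.
zeta: reached.
beta: reached.
delta: reached.
Reached: zeta, beta, and delta — 3 of the 5.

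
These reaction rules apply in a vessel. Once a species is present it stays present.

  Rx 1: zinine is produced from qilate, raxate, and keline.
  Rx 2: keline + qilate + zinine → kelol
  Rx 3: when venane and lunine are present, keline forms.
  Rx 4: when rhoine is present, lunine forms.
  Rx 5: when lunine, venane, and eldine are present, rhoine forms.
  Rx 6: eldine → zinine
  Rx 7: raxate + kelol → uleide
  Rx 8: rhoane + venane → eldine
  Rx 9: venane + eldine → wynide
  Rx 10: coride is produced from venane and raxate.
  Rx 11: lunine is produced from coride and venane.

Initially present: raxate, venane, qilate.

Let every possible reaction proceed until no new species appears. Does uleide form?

Yes

venane and raxate present → coride forms (Rx 10).
coride and venane present → lunine forms (Rx 11).
venane and lunine present → keline forms (Rx 3).
qilate, raxate, and keline present → zinine forms (Rx 1).
keline, qilate, and zinine present → kelol forms (Rx 2).
raxate and kelol present → uleide forms (Rx 7).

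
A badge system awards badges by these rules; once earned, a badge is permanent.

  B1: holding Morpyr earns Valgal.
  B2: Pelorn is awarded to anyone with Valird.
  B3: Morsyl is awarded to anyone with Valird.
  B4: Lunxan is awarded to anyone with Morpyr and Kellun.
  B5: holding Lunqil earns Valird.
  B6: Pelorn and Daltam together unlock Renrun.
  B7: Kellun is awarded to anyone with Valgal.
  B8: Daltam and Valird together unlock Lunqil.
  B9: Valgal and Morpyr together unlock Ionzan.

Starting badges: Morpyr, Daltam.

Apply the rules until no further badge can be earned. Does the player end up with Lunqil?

Lunqil would need Daltam and Valird (B8), but Valird is never earned.

No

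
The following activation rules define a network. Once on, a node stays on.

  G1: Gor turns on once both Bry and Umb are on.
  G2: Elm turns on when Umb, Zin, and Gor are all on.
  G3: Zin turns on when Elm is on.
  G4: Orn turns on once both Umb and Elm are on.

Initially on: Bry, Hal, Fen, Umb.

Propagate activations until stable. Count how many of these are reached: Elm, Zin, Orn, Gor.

1

G1: Bry and Umb on → Gor on.
Elm would need Umb, Zin, and Gor (G2), but Zin never turns on.
Zin would need Elm (G3), but Elm never turns on.
Orn would need Umb and Elm (G4), but Elm never turns on.
Gor: reached.
Reached: Gor — 1 of the 4.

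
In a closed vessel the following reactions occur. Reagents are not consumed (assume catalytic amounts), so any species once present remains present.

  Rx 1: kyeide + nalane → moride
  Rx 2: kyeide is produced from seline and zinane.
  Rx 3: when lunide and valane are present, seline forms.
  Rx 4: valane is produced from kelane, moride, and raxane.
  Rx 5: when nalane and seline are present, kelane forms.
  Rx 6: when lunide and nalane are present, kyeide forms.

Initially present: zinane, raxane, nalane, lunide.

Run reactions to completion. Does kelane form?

No

kelane would need nalane and seline (Rx 5), but seline never forms.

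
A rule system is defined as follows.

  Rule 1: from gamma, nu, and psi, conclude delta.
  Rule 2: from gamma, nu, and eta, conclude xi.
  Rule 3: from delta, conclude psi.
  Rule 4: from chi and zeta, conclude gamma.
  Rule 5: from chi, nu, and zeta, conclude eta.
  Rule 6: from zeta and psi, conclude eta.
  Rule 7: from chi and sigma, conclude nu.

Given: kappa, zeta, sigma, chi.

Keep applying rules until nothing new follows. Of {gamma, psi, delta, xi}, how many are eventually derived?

chi and zeta hold, so gamma follows (Rule 4).
From chi and sigma, Rule 7 gives nu.
chi, nu, and zeta hold, so eta follows (Rule 5).
gamma, nu, and eta hold, so xi follows (Rule 2).
gamma: reached.
psi would need delta (Rule 3), but delta is never established.
delta would need gamma, nu, and psi (Rule 1), but psi is never established.
xi: reached.
Reached: gamma and xi — 2 of the 4.

2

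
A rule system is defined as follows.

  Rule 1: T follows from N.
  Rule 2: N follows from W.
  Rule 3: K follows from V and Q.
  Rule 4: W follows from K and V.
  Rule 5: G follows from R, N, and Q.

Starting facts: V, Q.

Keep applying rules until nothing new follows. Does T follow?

From V and Q, Rule 3 gives K.
K and V hold, so W follows (Rule 4).
From W, Rule 2 gives N.
From N, Rule 1 gives T.

Yes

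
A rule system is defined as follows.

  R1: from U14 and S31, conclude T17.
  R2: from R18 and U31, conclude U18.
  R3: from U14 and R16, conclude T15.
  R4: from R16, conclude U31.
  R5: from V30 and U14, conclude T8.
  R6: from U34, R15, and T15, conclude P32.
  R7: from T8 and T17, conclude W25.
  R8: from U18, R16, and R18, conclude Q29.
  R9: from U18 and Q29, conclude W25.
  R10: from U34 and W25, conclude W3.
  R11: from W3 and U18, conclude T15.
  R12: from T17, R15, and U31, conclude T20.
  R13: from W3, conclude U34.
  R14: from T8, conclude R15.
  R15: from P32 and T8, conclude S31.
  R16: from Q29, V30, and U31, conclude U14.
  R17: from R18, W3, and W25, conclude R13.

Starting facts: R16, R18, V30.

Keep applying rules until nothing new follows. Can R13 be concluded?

R13 would need R18, W3, and W25 (R17), but W3 is never established.

No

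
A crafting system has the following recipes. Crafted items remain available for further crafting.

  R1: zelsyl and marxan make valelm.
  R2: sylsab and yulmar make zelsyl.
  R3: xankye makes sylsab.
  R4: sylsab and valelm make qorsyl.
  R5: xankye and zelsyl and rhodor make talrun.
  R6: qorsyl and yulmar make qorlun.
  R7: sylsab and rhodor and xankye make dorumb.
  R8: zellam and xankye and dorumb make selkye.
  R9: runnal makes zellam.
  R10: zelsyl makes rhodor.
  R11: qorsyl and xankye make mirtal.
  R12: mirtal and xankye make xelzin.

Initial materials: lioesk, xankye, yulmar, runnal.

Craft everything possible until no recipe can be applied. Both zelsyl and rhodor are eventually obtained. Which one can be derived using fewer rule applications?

zelsyl

zelsyl: xankye → sylsab (R3). sylsab and yulmar → zelsyl (R2). [2 rule applications]
rhodor: Using R3, xankye makes sylsab. sylsab and yulmar → zelsyl (R2). zelsyl → rhodor (R10). [3 rule applications]
zelsyl needs fewer.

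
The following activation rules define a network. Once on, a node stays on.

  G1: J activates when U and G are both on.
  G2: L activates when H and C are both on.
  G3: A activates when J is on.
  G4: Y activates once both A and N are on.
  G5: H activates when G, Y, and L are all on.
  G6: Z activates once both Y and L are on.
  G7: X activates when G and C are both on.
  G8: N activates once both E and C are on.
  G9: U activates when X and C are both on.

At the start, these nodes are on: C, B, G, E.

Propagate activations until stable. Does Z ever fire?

No

Z would need Y and L (G6), but L never turns on.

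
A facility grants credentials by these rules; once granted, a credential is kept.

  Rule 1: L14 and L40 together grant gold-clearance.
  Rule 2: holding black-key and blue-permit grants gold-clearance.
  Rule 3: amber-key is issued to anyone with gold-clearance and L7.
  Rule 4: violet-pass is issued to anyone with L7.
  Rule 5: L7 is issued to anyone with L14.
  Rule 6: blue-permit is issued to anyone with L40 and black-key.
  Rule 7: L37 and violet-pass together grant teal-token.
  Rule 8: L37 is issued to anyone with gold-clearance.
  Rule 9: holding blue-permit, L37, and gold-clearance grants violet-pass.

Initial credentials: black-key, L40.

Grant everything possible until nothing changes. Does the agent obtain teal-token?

Holding L40 and black-key grants blue-permit (Rule 6).
Holding black-key and blue-permit grants gold-clearance (Rule 2).
Holding gold-clearance grants L37 (Rule 8).
Holding blue-permit, L37, and gold-clearance grants violet-pass (Rule 9).
Holding L37 and violet-pass grants teal-token (Rule 7).

Yes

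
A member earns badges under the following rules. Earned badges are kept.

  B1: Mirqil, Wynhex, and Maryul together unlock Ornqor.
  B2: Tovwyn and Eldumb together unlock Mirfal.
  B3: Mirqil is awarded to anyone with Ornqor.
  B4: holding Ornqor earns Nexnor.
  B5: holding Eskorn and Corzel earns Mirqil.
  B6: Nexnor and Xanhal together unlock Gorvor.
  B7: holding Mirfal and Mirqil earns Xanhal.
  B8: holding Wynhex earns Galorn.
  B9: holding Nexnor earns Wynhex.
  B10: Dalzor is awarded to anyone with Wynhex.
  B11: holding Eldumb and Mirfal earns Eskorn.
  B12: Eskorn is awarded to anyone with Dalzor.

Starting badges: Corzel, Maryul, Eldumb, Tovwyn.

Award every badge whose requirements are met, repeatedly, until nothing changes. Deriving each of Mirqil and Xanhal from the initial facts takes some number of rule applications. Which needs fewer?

Mirqil

Mirqil: With Tovwyn and Eldumb, Mirfal is earned (B2). With Eldumb and Mirfal, Eskorn is earned (B11). With Eskorn and Corzel, Mirqil is earned (B5). [3 rule applications]
Xanhal: With Tovwyn and Eldumb, Mirfal is earned (B2). With Eldumb and Mirfal, Eskorn is earned (B11). With Eskorn and Corzel, Mirqil is earned (B5). With Mirfal and Mirqil, Xanhal is earned (B7). [4 rule applications]
Mirqil needs fewer.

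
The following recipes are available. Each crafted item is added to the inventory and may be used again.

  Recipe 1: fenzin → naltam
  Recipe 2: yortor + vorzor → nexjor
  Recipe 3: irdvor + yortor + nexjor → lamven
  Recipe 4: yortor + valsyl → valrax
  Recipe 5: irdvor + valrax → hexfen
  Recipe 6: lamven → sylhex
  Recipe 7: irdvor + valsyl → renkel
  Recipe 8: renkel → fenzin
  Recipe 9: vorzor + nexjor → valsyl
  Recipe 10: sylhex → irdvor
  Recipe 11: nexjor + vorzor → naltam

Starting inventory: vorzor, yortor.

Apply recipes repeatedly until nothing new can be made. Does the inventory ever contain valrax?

Yes

yortor + vorzor → nexjor (Recipe 2).
vorzor + nexjor → valsyl (Recipe 9).
yortor + valsyl → valrax (Recipe 4).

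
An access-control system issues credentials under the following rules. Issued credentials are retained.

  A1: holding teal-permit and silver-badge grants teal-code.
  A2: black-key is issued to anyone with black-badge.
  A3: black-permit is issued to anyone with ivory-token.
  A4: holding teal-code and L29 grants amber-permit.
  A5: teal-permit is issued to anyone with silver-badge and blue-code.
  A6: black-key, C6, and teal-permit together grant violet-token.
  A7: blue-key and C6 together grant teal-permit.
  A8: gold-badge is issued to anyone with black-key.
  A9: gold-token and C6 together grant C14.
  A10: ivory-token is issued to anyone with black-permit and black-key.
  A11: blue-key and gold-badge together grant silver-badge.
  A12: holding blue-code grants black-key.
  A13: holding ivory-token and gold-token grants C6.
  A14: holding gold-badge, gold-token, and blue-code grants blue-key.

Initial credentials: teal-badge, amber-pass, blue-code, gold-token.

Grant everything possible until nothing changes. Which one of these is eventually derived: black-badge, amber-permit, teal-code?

Holding blue-code grants black-key (A12).
Holding black-key grants gold-badge (A8).
Holding gold-badge, gold-token, and blue-code grants blue-key (A14).
Holding blue-key and gold-badge grants silver-badge (A11).
Holding silver-badge and blue-code grants teal-permit (A5).
Holding teal-permit and silver-badge grants teal-code (A1).
No rule produces black-badge, and it is not given. amber-permit would need teal-code and L29 (A4), but L29 is never granted.

teal-code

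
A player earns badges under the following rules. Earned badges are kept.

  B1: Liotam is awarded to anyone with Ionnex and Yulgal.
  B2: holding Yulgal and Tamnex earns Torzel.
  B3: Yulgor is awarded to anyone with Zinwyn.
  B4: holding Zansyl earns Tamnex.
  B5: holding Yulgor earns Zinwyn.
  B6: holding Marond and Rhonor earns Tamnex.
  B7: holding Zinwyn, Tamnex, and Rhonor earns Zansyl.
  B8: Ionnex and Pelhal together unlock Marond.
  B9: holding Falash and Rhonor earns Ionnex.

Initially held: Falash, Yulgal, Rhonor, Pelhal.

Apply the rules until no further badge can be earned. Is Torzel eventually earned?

With Falash and Rhonor, Ionnex is earned (B9).
With Ionnex and Pelhal, Marond is earned (B8).
With Marond and Rhonor, Tamnex is earned (B6).
With Yulgal and Tamnex, Torzel is earned (B2).

Yes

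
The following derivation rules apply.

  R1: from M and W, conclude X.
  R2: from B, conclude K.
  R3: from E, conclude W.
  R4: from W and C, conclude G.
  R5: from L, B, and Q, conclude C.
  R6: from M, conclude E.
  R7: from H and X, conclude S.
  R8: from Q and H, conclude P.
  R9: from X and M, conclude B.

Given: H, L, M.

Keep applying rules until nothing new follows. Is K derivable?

Yes

From M, R6 gives E.
E holds, so W follows (R3).
From M and W, R1 gives X.
X and M hold, so B follows (R9).
B holds, so K follows (R2).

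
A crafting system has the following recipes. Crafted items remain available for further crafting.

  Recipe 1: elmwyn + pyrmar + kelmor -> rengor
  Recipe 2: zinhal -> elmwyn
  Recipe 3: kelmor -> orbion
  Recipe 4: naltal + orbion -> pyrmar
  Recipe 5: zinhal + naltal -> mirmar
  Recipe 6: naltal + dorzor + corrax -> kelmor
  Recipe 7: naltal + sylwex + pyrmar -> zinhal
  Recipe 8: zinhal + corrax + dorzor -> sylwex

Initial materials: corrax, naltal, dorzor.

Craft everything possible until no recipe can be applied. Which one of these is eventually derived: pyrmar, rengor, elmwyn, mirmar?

pyrmar

Using Recipe 6, naltal, dorzor, and corrax make kelmor.
kelmor -> orbion (Recipe 3).
naltal + orbion -> pyrmar (Recipe 4).
rengor would need elmwyn, pyrmar, and kelmor (Recipe 1), but elmwyn is never obtained. mirmar would need zinhal and naltal (Recipe 5), but zinhal is never obtained. elmwyn would need zinhal (Recipe 2), but zinhal is never obtained.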